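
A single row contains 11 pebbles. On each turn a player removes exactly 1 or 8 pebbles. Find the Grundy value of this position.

Build the Grundy sequence with g(k) = mex{g(k−s) : s ∈ {1, 8}, s ≤ k}:
k:     0  1  2  3  4  5  6  7  8  9 10 11
g(k):  0  1  0  1  0  1  0  1  2  0  1  0
So g(11) = 0.

0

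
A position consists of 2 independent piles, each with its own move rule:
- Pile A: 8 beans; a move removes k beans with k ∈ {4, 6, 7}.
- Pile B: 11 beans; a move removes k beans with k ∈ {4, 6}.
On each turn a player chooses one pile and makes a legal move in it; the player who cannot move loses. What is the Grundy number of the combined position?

Grundy values for pile A (subtraction set {4, 6, 7}):
g(0) = mex{} = 0
g(1) = mex{} = 0
g(2) = mex{} = 0
g(3) = mex{} = 0
g(4) = mex{0} = 1
g(5) = mex{0} = 1
g(6) = mex{0} = 1
g(7) = mex{0} = 1
g(8) = mex{0,1} = 2
So g(8) = 2.
For pile B, compute g(0), g(1), … with moves {4, 6}:
g(0) = mex{} = 0
g(1) = mex{} = 0
g(2) = mex{} = 0
g(3) = mex{} = 0
g(4) = mex{0} = 1
g(5) = mex{0} = 1
g(6) = mex{0} = 1
g(7) = mex{0} = 1
g(8) = mex{0,1} = 2
g(9) = mex{0,1} = 2
g(10) = mex{1} = 0
g(11) = mex{1} = 0
So g(11) = 0.
The value of a disjunctive sum is the nim-sum of the parts.
Combined value = 2 XOR 0 = 2.

2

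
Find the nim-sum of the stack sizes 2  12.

Bitwise XOR of the heap sizes:
  0010  (2)
  1100  (12)
  ----
  1110  (14)

14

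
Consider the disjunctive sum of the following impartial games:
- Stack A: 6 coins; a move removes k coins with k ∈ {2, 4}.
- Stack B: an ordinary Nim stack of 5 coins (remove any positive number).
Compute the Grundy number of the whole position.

5

Build the Grundy sequence for stack A with g(k) = mex{g(k−s) : s ∈ {2, 4}, s ≤ k}:
k:     0  1  2  3  4  5  6
g(k):  0  0  1  1  2  2  0
So g(6) = 0.
Stack B is a plain Nim stack of size 5, so its Grundy value is 5.
The value of a disjunctive sum is the nim-sum of the parts.
Combined value = 0 ⊕ 5 = 5.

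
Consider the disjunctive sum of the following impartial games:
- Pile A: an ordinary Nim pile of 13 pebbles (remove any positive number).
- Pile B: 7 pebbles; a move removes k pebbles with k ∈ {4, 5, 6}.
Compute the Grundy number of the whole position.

Pile A is a plain Nim pile of size 13, so its Grundy value is 13.
For pile B, compute g(0), g(1), … with moves {4, 5, 6}:
g(0) = mex{} = 0
g(1) = mex{} = 0
g(2) = mex{} = 0
g(3) = mex{} = 0
g(4) = mex{0} = 1
g(5) = mex{0} = 1
g(6) = mex{0} = 1
g(7) = mex{0} = 1
So g(7) = 1.
The value of a disjunctive sum is the nim-sum of the parts.
Combined value = 13 ⊕ 1 = 12.

12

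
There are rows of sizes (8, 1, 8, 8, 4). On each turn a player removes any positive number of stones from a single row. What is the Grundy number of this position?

13

Compute the nim-sum pairwise:
8 XOR 1 = 9
9 XOR 8 = 1
1 XOR 8 = 9
9 XOR 4 = 13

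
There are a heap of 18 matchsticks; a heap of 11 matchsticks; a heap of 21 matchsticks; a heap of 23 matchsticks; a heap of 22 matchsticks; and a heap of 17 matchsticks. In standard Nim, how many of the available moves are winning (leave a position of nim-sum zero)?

Write each in binary and XOR column by column:
  10010  (18)
  01011  (11)
  10101  (21)
  10111  (23)
  10110  (22)
  10001  (17)
  -----
  11100  (28)
The overall nim-sum is X = 28. A heap of size p has a winning move iff p XOR X < p (reduce it to p XOR X).
  18: 18 XOR 28 = 14 < 18 — winning move (to 14).
  11: 11 XOR 28 = 23 ≥ 11 — no move.
  21: 21 XOR 28 = 9 < 21 — winning move (to 9).
  23: 23 XOR 28 = 11 < 23 — winning move (to 11).
  22: 22 XOR 28 = 10 < 22 — winning move (to 10).
  17: 17 XOR 28 = 13 < 17 — winning move (to 13).
That gives 5 winning moves.

5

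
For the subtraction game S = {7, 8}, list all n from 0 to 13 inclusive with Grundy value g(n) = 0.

0, 1, 2, 3, 4, 5, 6

Compute g(0), g(1), … for moves {7, 8}:
g(0) = mex{} = 0
g(1) = mex{} = 0
g(2) = mex{} = 0
g(3) = mex{} = 0
g(4) = mex{} = 0
g(5) = mex{} = 0
g(6) = mex{} = 0
g(7) = mex{0} = 1
g(8) = mex{0} = 1
g(9) = mex{0} = 1
g(10) = mex{0} = 1
g(11) = mex{0} = 1
g(12) = mex{0} = 1
g(13) = mex{0} = 1
The P-positions (g = 0) in 0..13 are 0, 1, 2, 3, 4, 5, 6.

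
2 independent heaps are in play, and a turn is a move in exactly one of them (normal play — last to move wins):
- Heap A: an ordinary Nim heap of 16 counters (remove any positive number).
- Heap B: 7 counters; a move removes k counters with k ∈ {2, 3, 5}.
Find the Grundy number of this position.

Heap A is a plain Nim heap of size 16, so its Grundy value is 16.
Build the Grundy sequence for heap B with g(k) = mex{g(k−s) : s ∈ {2, 3, 5}, s ≤ k}:
k:     0  1  2  3  4  5  6  7
g(k):  0  0  1  1  2  2  3  0
So g(7) = 0.
The value of a disjunctive sum is the nim-sum of the parts.
Combined value = 16 ⊕ 0 = 16.

16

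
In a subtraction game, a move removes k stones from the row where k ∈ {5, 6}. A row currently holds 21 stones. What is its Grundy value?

2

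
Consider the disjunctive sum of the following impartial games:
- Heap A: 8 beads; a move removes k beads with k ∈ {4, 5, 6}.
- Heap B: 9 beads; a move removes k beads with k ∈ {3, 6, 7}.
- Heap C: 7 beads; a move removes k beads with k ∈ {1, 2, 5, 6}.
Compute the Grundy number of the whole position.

For heap A, compute g(0), g(1), … with moves {4, 5, 6}:
g(0) = mex{} = 0
g(1) = mex{} = 0
g(2) = mex{} = 0
g(3) = mex{} = 0
g(4) = mex{0} = 1
g(5) = mex{0} = 1
g(6) = mex{0} = 1
g(7) = mex{0} = 1
g(8) = mex{0,1} = 2
So g(8) = 2.
For heap B, compute g(0), g(1), … with moves {3, 6, 7}:
k:     0  1  2  3  4  5  6  7  8  9
g(k):  0  0  0  1  1  1  2  2  2  3
So g(9) = 3.
Build the Grundy sequence for heap C with g(k) = mex{g(k−s) : s ∈ {1, 2, 5, 6}, s ≤ k}:
k:     0  1  2  3  4  5  6  7
g(k):  0  1  2  0  1  2  3  0
So g(7) = 0.
By the Sprague-Grundy theorem, the Grundy value of a sum of independent games is the XOR of the component values.
Combined value = 2 ⊕ 3 ⊕ 0 = 1.

1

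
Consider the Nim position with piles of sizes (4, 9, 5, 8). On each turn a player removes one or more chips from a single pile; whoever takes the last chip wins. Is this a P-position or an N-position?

Nim-sum: 4 ⊕ 9 ⊕ 5 ⊕ 8 = 0.
The nim-sum is 0, so this is a P-position: the player to move is in a losing position under optimal play.

P-position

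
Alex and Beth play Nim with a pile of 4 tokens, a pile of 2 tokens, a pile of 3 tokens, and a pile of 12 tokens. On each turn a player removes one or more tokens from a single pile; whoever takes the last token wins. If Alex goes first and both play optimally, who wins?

Alex wins

Compute the nim-sum pairwise:
4 XOR 2 = 6
6 XOR 3 = 5
5 XOR 12 = 9
The nim-sum is 9 ≠ 0, so this is an N-position: the player to move can win; Alex has a winning move.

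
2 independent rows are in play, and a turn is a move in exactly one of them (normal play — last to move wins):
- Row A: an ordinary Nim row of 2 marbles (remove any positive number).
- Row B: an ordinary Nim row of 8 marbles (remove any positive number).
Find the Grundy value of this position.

10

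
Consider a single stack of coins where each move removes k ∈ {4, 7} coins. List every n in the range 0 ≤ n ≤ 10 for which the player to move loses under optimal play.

Compute g(0), g(1), … for moves {4, 7}:
k:     0  1  2  3  4  5  6  7  8  9 10
g(k):  0  0  0  0  1  1  1  1  2  2  2
The P-positions (g = 0) in 0..10 are 0, 1, 2, 3.

0, 1, 2, 3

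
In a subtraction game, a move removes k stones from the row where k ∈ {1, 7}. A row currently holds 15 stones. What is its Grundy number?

Grundy values for subtraction set {1, 7}:
k:     0  1  2  3  4  5  6  7  8  9 10 11 12 13 14 15
g(k):  0  1  0  1  0  1  0  1  0  1  0  1  0  1  0  1
So g(15) = 1.

1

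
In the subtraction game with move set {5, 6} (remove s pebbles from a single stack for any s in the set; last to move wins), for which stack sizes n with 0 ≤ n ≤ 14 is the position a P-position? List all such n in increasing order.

0, 1, 2, 3, 4, 11, 12, 13, 14

Compute g(0), g(1), … for moves {5, 6}:
g(0) = mex{} = 0
g(1) = mex{} = 0
g(2) = mex{} = 0
g(3) = mex{} = 0
g(4) = mex{} = 0
g(5) = mex{0} = 1
g(6) = mex{0} = 1
g(7) = mex{0} = 1
g(8) = mex{0} = 1
g(9) = mex{0} = 1
g(10) = mex{0,1} = 2
g(11) = mex{1} = 0
g(12) = mex{1} = 0
g(13) = mex{1} = 0
g(14) = mex{1} = 0
The P-positions (g = 0) in 0..14 are 0, 1, 2, 3, 4, 11, 12, 13, 14.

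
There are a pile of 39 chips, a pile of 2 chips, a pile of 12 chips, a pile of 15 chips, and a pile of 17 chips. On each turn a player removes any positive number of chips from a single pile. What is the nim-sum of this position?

55

In binary:
  100111  (39)
  000010  (2)
  001100  (12)
  001111  (15)
  010001  (17)
  ------
  110111  (55)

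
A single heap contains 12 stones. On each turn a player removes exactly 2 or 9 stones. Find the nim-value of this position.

0

Grundy values for subtraction set {2, 9}:
k:     0  1  2  3  4  5  6  7  8  9 10 11 12
g(k):  0  0  1  1  0  0  1  1  0  2  1  0  0
So g(12) = 0.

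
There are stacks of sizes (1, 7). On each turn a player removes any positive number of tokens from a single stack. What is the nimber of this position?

6

Nim-sum: 1 ^ 7 = 6.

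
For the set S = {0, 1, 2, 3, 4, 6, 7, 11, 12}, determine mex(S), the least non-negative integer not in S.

The values 0, 1, 2, 3, 4 are all present; 5 is the first non-negative integer missing from the set.

5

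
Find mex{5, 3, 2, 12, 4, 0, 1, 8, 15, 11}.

6

The values 0, 1, 2, 3, 4, 5 are all present; 6 is the first non-negative integer missing from the set.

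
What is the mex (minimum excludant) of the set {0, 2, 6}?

1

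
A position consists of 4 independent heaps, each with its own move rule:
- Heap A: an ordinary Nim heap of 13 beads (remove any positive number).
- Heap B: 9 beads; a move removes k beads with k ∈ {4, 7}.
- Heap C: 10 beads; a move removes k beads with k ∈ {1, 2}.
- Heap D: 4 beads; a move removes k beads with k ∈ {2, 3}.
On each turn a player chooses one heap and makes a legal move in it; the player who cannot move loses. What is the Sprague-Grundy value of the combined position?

12

Heap A is a plain Nim heap of size 13, so its Grundy value is 13.
Build the Grundy sequence for heap B with g(k) = mex{g(k−s) : s ∈ {4, 7}, s ≤ k}:
g(0) = mex{} = 0
g(1) = mex{} = 0
g(2) = mex{} = 0
g(3) = mex{} = 0
g(4) = mex{0} = 1
g(5) = mex{0} = 1
g(6) = mex{0} = 1
g(7) = mex{0} = 1
g(8) = mex{0,1} = 2
g(9) = mex{0,1} = 2
So g(9) = 2.
Build the Grundy sequence for heap C with g(k) = mex{g(k−s) : s ∈ {1, 2}, s ≤ k}:
k:     0  1  2  3  4  5  6  7  8  9 10
g(k):  0  1  2  0  1  2  0  1  2  0  1
So g(10) = 1.
Grundy values for heap D (subtraction set {2, 3}):
k:     0  1  2  3  4
g(k):  0  0  1  1  2
So g(4) = 2.
The value of a disjunctive sum is the nim-sum of the parts.
Combined value = 13 ⊕ 2 ⊕ 1 ⊕ 2 = 12.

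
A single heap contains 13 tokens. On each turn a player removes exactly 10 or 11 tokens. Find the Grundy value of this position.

Build the Grundy sequence with g(k) = mex{g(k−s) : s ∈ {10, 11}, s ≤ k}:
k:     0  1  2  3  4  5  6  7  8  9 10 11 12 13
g(k):  0  0  0  0  0  0  0  0  0  0  1  1  1  1
So g(13) = 1.

1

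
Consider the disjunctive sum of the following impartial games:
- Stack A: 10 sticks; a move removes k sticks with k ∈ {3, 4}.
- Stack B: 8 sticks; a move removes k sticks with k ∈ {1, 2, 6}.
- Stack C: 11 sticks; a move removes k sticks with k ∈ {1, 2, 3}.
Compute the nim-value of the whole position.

3

Build the Grundy sequence for stack A with g(k) = mex{g(k−s) : s ∈ {3, 4}, s ≤ k}:
g(0) = mex{} = 0
g(1) = mex{} = 0
g(2) = mex{} = 0
g(3) = mex{0} = 1
g(4) = mex{0} = 1
g(5) = mex{0} = 1
g(6) = mex{0,1} = 2
g(7) = mex{1} = 0
g(8) = mex{1} = 0
g(9) = mex{1,2} = 0
g(10) = mex{0,2} = 1
So g(10) = 1.
For stack B, compute g(0), g(1), … with moves {1, 2, 6}:
g(0) = mex{} = 0
g(1) = mex{0} = 1
g(2) = mex{0,1} = 2
g(3) = mex{1,2} = 0
g(4) = mex{0,2} = 1
g(5) = mex{0,1} = 2
g(6) = mex{0,1,2} = 3
g(7) = mex{1,2,3} = 0
g(8) = mex{0,2,3} = 1
So g(8) = 1.
For stack C, compute g(0), g(1), … with moves {1, 2, 3}:
g(0) = mex{} = 0
g(1) = mex{0} = 1
g(2) = mex{0,1} = 2
g(3) = mex{0,1,2} = 3
g(4) = mex{1,2,3} = 0
g(5) = mex{0,2,3} = 1
g(6) = mex{0,1,3} = 2
g(7) = mex{0,1,2} = 3
g(8) = mex{1,2,3} = 0
g(9) = mex{0,2,3} = 1
g(10) = mex{0,1,3} = 2
g(11) = mex{0,1,2} = 3
So g(11) = 3.
The value of a disjunctive sum is the nim-sum of the parts.
Combined value = 1 XOR 1 XOR 3 = 3.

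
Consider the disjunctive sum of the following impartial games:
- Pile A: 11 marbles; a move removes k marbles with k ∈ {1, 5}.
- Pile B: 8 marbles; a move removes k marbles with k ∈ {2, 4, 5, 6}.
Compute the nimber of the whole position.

1

Grundy values for pile A (subtraction set {1, 5}):
k:     0  1  2  3  4  5  6  7  8  9 10 11
g(k):  0  1  0  1  0  1  0  1  0  1  0  1
So g(11) = 1.
For pile B, compute g(0), g(1), … with moves {2, 4, 5, 6}:
g(0) = mex{} = 0
g(1) = mex{} = 0
g(2) = mex{0} = 1
g(3) = mex{0} = 1
g(4) = mex{0,1} = 2
g(5) = mex{0,1} = 2
g(6) = mex{0,1,2} = 3
g(7) = mex{0,1,2} = 3
g(8) = mex{1,2,3} = 0
So g(8) = 0.
The value of a disjunctive sum is the nim-sum of the parts.
Combined value = 1 XOR 0 = 1.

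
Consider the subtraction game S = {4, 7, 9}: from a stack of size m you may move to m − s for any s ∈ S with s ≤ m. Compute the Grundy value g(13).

0

Grundy values for subtraction set {4, 7, 9}:
k:     0  1  2  3  4  5  6  7  8  9 10 11 12 13
g(k):  0  0  0  0  1  1  1  1  2  2  2  2  3  0
So g(13) = 0.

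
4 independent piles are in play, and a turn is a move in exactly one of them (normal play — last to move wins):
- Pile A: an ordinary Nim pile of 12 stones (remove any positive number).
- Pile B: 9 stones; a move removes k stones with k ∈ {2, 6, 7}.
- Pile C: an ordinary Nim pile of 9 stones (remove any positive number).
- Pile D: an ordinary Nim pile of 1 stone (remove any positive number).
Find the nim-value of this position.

4

Pile A is a plain Nim pile of size 12, so its Grundy value is 12.
Grundy values for pile B (subtraction set {2, 6, 7}):
k:     0  1  2  3  4  5  6  7  8  9
g(k):  0  0  1  1  0  0  1  1  2  0
So g(9) = 0.
Pile C is a plain Nim pile of size 9, so its Grundy value is 9.
Pile D is a plain Nim pile of size 1, so its Grundy value is 1.
By the Sprague-Grundy theorem, the Grundy value of a sum of independent games is the XOR of the component values.
Combined value = 12 ⊕ 0 ⊕ 9 ⊕ 1 = 4.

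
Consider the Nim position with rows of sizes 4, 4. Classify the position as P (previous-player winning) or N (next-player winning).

P-position

Nim-sum: 4 XOR 4 = 0.
The nim-sum is 0, so this is a P-position: the player to move is in a losing position under optimal play.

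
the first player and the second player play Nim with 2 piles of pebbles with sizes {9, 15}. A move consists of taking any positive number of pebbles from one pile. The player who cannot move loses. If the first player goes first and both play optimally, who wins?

Write each in binary and XOR column by column:
  1001  (9)
  1111  (15)
  ----
  0110  (6)
The nim-sum is 6 ≠ 0, so this is an N-position: the player to move can win; the first player has a winning move.

the first player wins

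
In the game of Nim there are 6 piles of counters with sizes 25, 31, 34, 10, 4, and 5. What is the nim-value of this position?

Nim-sum: 25 XOR 31 XOR 34 XOR 10 XOR 4 XOR 5 = 47.

47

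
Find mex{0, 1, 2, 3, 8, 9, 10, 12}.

The values 0, 1, 2, 3 are all present; 4 is the first non-negative integer missing from the set.

4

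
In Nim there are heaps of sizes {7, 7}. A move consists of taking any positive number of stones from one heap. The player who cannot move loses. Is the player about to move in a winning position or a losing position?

In binary:
  111  (7)
  111  (7)
  ---
  000  (0)
The nim-sum is 0, so this is a P-position: the player to move is in a losing position under optimal play.

Losing position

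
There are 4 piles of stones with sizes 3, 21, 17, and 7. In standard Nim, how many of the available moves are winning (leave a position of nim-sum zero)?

Compute the nim-sum pairwise:
3 ⊕ 21 = 22
22 ⊕ 17 = 7
7 ⊕ 7 = 0
The nim-sum is already 0, so every move leaves a nonzero nim-sum — there are no winning moves.

0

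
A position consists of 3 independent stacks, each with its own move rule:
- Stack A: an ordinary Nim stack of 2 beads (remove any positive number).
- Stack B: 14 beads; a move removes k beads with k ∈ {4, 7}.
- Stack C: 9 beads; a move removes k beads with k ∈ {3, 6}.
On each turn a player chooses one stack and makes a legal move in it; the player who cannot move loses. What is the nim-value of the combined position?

Stack A is a plain Nim stack of size 2, so its Grundy value is 2.
Build the Grundy sequence for stack B with g(k) = mex{g(k−s) : s ∈ {4, 7}, s ≤ k}:
k:     0  1  2  3  4  5  6  7  8  9 10 11 12 13 14
g(k):  0  0  0  0  1  1  1  1  2  2  2  0  0  0  0
So g(14) = 0.
Build the Grundy sequence for stack C with g(k) = mex{g(k−s) : s ∈ {3, 6}, s ≤ k}:
g(0) = mex{} = 0
g(1) = mex{} = 0
g(2) = mex{} = 0
g(3) = mex{0} = 1
g(4) = mex{0} = 1
g(5) = mex{0} = 1
g(6) = mex{0,1} = 2
g(7) = mex{0,1} = 2
g(8) = mex{0,1} = 2
g(9) = mex{1,2} = 0
So g(9) = 0.
By the Sprague-Grundy theorem, the Grundy value of a sum of independent games is the XOR of the component values.
Combined value = 2 ⊕ 0 ⊕ 0 = 2.

2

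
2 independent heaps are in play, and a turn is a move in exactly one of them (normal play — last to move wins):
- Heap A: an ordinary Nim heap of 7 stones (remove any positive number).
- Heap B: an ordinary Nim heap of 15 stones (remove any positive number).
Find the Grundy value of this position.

Heap A is a plain Nim heap of size 7, so its Grundy value is 7.
Heap B is a plain Nim heap of size 15, so its Grundy value is 15.
The value of a disjunctive sum is the nim-sum of the parts.
Combined value = 7 XOR 15 = 8.

8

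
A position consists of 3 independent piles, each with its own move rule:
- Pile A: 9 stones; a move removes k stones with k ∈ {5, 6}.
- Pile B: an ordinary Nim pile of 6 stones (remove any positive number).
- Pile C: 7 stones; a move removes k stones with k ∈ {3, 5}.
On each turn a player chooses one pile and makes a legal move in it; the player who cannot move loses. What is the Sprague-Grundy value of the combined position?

5

For pile A, compute g(0), g(1), … with moves {5, 6}:
g(0) = mex{} = 0
g(1) = mex{} = 0
g(2) = mex{} = 0
g(3) = mex{} = 0
g(4) = mex{} = 0
g(5) = mex{0} = 1
g(6) = mex{0} = 1
g(7) = mex{0} = 1
g(8) = mex{0} = 1
g(9) = mex{0} = 1
So g(9) = 1.
Pile B is a plain Nim pile of size 6, so its Grundy value is 6.
Grundy values for pile C (subtraction set {3, 5}):
g(0) = mex{} = 0
g(1) = mex{} = 0
g(2) = mex{} = 0
g(3) = mex{0} = 1
g(4) = mex{0} = 1
g(5) = mex{0} = 1
g(6) = mex{0,1} = 2
g(7) = mex{0,1} = 2
So g(7) = 2.
The value of a disjunctive sum is the nim-sum of the parts.
Combined value = 1 XOR 6 XOR 2 = 5.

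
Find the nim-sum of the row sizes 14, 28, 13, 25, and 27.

29

Nim-sum: 14 XOR 28 XOR 13 XOR 25 XOR 27 = 29.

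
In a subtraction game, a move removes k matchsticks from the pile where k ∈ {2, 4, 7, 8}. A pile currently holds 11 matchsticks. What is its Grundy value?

Compute g(0), g(1), … for moves {2, 4, 7, 8}:
k:     0  1  2  3  4  5  6  7  8  9 10 11
g(k):  0  0  1  1  2  2  0  3  1  4  2  0
So g(11) = 0.

0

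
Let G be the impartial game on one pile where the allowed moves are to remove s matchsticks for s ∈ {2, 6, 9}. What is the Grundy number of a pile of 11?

3

Compute g(0), g(1), … for moves {2, 6, 9}:
g(0) = mex{} = 0
g(1) = mex{} = 0
g(2) = mex{0} = 1
g(3) = mex{0} = 1
g(4) = mex{1} = 0
g(5) = mex{1} = 0
g(6) = mex{0} = 1
g(7) = mex{0} = 1
g(8) = mex{1} = 0
g(9) = mex{0,1} = 2
g(10) = mex{0} = 1
g(11) = mex{0,1,2} = 3
So g(11) = 3.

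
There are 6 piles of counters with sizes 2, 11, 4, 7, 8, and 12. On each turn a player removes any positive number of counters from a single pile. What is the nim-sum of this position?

14

Bitwise XOR of the heap sizes:
  0010  (2)
  1011  (11)
  0100  (4)
  0111  (7)
  1000  (8)
  1100  (12)
  ----
  1110  (14)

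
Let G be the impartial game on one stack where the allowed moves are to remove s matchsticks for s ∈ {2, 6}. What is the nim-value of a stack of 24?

0

Compute g(0), g(1), … for moves {2, 6}:
k:     0  1  2  3  4  5  6  7  8  9 10 11 12 13 14 15 16 17 18 19 20 21 22 23 24
g(k):  0  0  1  1  0  0  1  1  0  0  1  1  0  0  1  1  0  0  1  1  0  0  1  1  0
So g(24) = 0.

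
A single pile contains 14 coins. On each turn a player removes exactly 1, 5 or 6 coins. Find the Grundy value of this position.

1

Grundy values for subtraction set {1, 5, 6}:
k:     0  1  2  3  4  5  6  7  8  9 10 11 12 13 14
g(k):  0  1  0  1  0  1  2  3  2  3  2  0  1  0  1
So g(14) = 1.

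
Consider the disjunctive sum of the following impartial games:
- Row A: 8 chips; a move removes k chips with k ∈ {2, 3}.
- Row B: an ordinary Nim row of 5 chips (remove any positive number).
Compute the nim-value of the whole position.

Grundy values for row A (subtraction set {2, 3}):
g(0) = mex{} = 0
g(1) = mex{} = 0
g(2) = mex{0} = 1
g(3) = mex{0} = 1
g(4) = mex{0,1} = 2
g(5) = mex{1} = 0
g(6) = mex{1,2} = 0
g(7) = mex{0,2} = 1
g(8) = mex{0} = 1
So g(8) = 1.
Row B is a plain Nim row of size 5, so its Grundy value is 5.
By the Sprague-Grundy theorem, the Grundy value of a sum of independent games is the XOR of the component values.
Combined value = 1 ⊕ 5 = 4.

4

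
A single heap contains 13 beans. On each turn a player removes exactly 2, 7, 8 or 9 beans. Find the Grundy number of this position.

2

Compute g(0), g(1), … for moves {2, 7, 8, 9}:
g(0) = mex{} = 0
g(1) = mex{} = 0
g(2) = mex{0} = 1
g(3) = mex{0} = 1
g(4) = mex{1} = 0
g(5) = mex{1} = 0
g(6) = mex{0} = 1
g(7) = mex{0} = 1
g(8) = mex{0,1} = 2
g(9) = mex{0,1} = 2
g(10) = mex{0,1,2} = 3
g(11) = mex{0,1,2} = 3
g(12) = mex{0,1,3} = 2
g(13) = mex{0,1,3} = 2
So g(13) = 2.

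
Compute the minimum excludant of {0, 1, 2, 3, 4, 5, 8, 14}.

6

The values 0, 1, 2, 3, 4, 5 are all present; 6 is the first non-negative integer missing from the set.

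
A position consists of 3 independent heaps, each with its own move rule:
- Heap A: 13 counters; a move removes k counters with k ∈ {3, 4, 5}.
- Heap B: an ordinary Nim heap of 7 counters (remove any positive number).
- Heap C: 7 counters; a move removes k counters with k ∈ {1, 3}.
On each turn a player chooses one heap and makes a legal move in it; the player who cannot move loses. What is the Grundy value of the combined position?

7

Build the Grundy sequence for heap A with g(k) = mex{g(k−s) : s ∈ {3, 4, 5}, s ≤ k}:
g(0) = mex{} = 0
g(1) = mex{} = 0
g(2) = mex{} = 0
g(3) = mex{0} = 1
g(4) = mex{0} = 1
g(5) = mex{0} = 1
g(6) = mex{0,1} = 2
g(7) = mex{0,1} = 2
g(8) = mex{1} = 0
g(9) = mex{1,2} = 0
g(10) = mex{1,2} = 0
g(11) = mex{0,2} = 1
g(12) = mex{0,2} = 1
g(13) = mex{0} = 1
So g(13) = 1.
Heap B is a plain Nim heap of size 7, so its Grundy value is 7.
For heap C, compute g(0), g(1), … with moves {1, 3}:
g(0) = mex{} = 0
g(1) = mex{0} = 1
g(2) = mex{1} = 0
g(3) = mex{0} = 1
g(4) = mex{1} = 0
g(5) = mex{0} = 1
g(6) = mex{1} = 0
g(7) = mex{0} = 1
So g(7) = 1.
The value of a disjunctive sum is the nim-sum of the parts.
Combined value = 1 ⊕ 7 ⊕ 1 = 7.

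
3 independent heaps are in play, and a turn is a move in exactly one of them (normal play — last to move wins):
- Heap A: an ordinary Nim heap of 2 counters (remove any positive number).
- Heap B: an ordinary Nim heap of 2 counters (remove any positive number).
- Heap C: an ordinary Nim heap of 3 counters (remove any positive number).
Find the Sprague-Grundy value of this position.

3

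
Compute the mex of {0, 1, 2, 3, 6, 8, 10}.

The values 0, 1, 2, 3 are all present; 4 is the first non-negative integer missing from the set.

4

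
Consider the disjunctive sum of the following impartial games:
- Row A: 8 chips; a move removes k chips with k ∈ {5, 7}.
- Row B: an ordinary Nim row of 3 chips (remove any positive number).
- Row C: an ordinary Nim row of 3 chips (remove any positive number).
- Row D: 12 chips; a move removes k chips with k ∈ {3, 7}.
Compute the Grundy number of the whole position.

1

Grundy values for row A (subtraction set {5, 7}):
k:     0  1  2  3  4  5  6  7  8
g(k):  0  0  0  0  0  1  1  1  1
So g(8) = 1.
Row B is a plain Nim row of size 3, so its Grundy value is 3.
Row C is a plain Nim row of size 3, so its Grundy value is 3.
For row D, compute g(0), g(1), … with moves {3, 7}:
g(0) = mex{} = 0
g(1) = mex{} = 0
g(2) = mex{} = 0
g(3) = mex{0} = 1
g(4) = mex{0} = 1
g(5) = mex{0} = 1
g(6) = mex{1} = 0
g(7) = mex{0,1} = 2
g(8) = mex{0,1} = 2
g(9) = mex{0} = 1
g(10) = mex{1,2} = 0
g(11) = mex{1,2} = 0
g(12) = mex{1} = 0
So g(12) = 0.
By the Sprague-Grundy theorem, the Grundy value of a sum of independent games is the XOR of the component values.
Combined value = 1 XOR 3 XOR 3 XOR 0 = 1.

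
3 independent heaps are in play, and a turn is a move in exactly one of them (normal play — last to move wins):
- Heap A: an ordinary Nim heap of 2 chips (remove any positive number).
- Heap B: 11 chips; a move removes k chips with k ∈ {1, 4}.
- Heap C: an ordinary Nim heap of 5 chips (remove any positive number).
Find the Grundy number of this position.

Heap A is a plain Nim heap of size 2, so its Grundy value is 2.
Grundy values for heap B (subtraction set {1, 4}):
k:     0  1  2  3  4  5  6  7  8  9 10 11
g(k):  0  1  0  1  2  0  1  0  1  2  0  1
So g(11) = 1.
Heap C is a plain Nim heap of size 5, so its Grundy value is 5.
By the Sprague-Grundy theorem, the Grundy value of a sum of independent games is the XOR of the component values.
Combined value = 2 XOR 1 XOR 5 = 6.

6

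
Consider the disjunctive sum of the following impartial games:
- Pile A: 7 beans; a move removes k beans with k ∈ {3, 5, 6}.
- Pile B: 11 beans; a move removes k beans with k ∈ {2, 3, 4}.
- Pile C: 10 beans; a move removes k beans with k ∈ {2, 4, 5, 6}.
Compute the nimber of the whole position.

1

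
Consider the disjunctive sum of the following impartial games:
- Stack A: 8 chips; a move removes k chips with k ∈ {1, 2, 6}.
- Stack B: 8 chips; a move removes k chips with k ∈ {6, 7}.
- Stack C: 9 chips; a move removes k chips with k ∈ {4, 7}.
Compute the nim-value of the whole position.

2

Build the Grundy sequence for stack A with g(k) = mex{g(k−s) : s ∈ {1, 2, 6}, s ≤ k}:
k:     0  1  2  3  4  5  6  7  8
g(k):  0  1  2  0  1  2  3  0  1
So g(8) = 1.
Grundy values for stack B (subtraction set {6, 7}):
k:     0  1  2  3  4  5  6  7  8
g(k):  0  0  0  0  0  0  1  1  1
So g(8) = 1.
For stack C, compute g(0), g(1), … with moves {4, 7}:
k:     0  1  2  3  4  5  6  7  8  9
g(k):  0  0  0  0  1  1  1  1  2  2
So g(9) = 2.
The value of a disjunctive sum is the nim-sum of the parts.
Combined value = 1 XOR 1 XOR 2 = 2.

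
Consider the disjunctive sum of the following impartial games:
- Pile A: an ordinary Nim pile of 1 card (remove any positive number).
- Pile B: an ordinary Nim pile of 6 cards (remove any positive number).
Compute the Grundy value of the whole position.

7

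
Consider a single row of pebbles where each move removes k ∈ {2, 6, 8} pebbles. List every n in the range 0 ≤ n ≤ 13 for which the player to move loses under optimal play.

0, 1, 4, 5

Compute g(0), g(1), … for moves {2, 6, 8}:
k:     0  1  2  3  4  5  6  7  8  9 10 11 12 13
g(k):  0  0  1  1  0  0  1  1  2  2  3  3  2  2
The P-positions (g = 0) in 0..13 are 0, 1, 4, 5.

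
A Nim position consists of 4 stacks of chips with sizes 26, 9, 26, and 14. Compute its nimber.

Write each in binary and XOR column by column:
  11010  (26)
  01001  (9)
  11010  (26)
  01110  (14)
  -----
  00111  (7)

7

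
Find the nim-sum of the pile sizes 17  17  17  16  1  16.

16

Nim-sum: 17 XOR 17 XOR 17 XOR 16 XOR 1 XOR 16 = 16.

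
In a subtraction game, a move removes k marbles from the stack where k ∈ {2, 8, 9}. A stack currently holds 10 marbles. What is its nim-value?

3

Grundy values for subtraction set {2, 8, 9}:
k:     0  1  2  3  4  5  6  7  8  9 10
g(k):  0  0  1  1  0  0  1  1  2  2  3
So g(10) = 3.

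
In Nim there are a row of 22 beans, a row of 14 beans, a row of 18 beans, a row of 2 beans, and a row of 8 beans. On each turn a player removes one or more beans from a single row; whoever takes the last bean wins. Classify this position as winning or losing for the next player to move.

Losing position

Compute the nim-sum pairwise:
22 ^ 14 = 24
24 ^ 18 = 10
10 ^ 2 = 8
8 ^ 8 = 0
The nim-sum is 0, so this is a P-position: the player to move is in a losing position under optimal play.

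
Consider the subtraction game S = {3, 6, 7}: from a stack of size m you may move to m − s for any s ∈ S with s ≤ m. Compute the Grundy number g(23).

1

Grundy values for subtraction set {3, 6, 7}:
k:     0  1  2  3  4  5  6  7  8  9 10 11 12 13 14 15 16 17 18 19 20 21 22 23
g(k):  0  0  0  1  1  1  2  2  2  3  0  0  0  1  1  1  2  2  2  3  0  0  0  1
So g(23) = 1.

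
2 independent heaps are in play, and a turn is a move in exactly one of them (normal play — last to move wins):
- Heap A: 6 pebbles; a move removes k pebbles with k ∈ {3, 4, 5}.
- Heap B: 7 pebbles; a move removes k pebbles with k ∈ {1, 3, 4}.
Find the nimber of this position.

2

Grundy values for heap A (subtraction set {3, 4, 5}):
g(0) = mex{} = 0
g(1) = mex{} = 0
g(2) = mex{} = 0
g(3) = mex{0} = 1
g(4) = mex{0} = 1
g(5) = mex{0} = 1
g(6) = mex{0,1} = 2
So g(6) = 2.
For heap B, compute g(0), g(1), … with moves {1, 3, 4}:
g(0) = mex{} = 0
g(1) = mex{0} = 1
g(2) = mex{1} = 0
g(3) = mex{0} = 1
g(4) = mex{0,1} = 2
g(5) = mex{0,1,2} = 3
g(6) = mex{0,1,3} = 2
g(7) = mex{1,2} = 0
So g(7) = 0.
By the Sprague-Grundy theorem, the Grundy value of a sum of independent games is the XOR of the component values.
Combined value = 2 XOR 0 = 2.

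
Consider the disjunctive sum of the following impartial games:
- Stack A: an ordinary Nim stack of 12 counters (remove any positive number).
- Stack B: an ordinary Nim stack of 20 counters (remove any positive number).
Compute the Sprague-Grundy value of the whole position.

Stack A is a plain Nim stack of size 12, so its Grundy value is 12.
Stack B is a plain Nim stack of size 20, so its Grundy value is 20.
By the Sprague-Grundy theorem, the Grundy value of a sum of independent games is the XOR of the component values.
Combined value = 12 ⊕ 20 = 24.

24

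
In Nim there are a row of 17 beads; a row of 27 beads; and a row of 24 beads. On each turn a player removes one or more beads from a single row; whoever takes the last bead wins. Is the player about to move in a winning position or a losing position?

Nim-sum: 17 ⊕ 27 ⊕ 24 = 18.
The nim-sum is 18 ≠ 0, so this is an N-position: the player to move can win.

Winning position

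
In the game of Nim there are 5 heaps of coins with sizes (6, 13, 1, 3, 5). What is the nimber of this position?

12

Compute the nim-sum pairwise:
6 ^ 13 = 11
11 ^ 1 = 10
10 ^ 3 = 9
9 ^ 5 = 12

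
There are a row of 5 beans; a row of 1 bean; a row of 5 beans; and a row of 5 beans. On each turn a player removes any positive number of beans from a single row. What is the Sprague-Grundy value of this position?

Compute the nim-sum pairwise:
5 ⊕ 1 = 4
4 ⊕ 5 = 1
1 ⊕ 5 = 4

4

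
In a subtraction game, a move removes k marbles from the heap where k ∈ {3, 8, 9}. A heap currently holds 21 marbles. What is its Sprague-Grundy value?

1

Build the Grundy sequence with g(k) = mex{g(k−s) : s ∈ {3, 8, 9}, s ≤ k}:
k:     0  1  2  3  4  5  6  7  8  9 10 11 12 13 14 15 16 17 18 19 20 21
g(k):  0  0  0  1  1  1  0  0  2  1  1  3  0  0  2  1  1  0  0  0  1  1
So g(21) = 1.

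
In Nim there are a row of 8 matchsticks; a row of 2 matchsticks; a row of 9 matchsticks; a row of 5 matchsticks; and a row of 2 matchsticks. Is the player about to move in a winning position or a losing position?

Winning position

Nim-sum: 8 XOR 2 XOR 9 XOR 5 XOR 2 = 4.
The nim-sum is 4 ≠ 0, so this is an N-position: the player to move can win.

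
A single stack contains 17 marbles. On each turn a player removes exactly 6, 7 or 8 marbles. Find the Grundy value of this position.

0

Grundy values for subtraction set {6, 7, 8}:
k:     0  1  2  3  4  5  6  7  8  9 10 11 12 13 14 15 16 17
g(k):  0  0  0  0  0  0  1  1  1  1  1  1  2  2  0  0  0  0
So g(17) = 0.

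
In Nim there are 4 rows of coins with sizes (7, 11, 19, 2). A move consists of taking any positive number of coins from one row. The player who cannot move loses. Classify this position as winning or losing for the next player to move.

Winning position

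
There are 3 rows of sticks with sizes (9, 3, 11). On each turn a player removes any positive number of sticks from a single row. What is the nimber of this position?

Nim-sum: 9 ^ 3 ^ 11 = 1.

1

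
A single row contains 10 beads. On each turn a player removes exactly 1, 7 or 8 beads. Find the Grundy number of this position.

2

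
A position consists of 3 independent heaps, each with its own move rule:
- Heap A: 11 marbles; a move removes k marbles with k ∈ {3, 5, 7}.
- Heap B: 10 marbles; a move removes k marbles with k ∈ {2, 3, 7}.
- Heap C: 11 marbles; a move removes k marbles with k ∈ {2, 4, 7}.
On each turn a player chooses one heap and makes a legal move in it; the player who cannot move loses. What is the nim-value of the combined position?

Grundy values for heap A (subtraction set {3, 5, 7}):
g(0) = mex{} = 0
g(1) = mex{} = 0
g(2) = mex{} = 0
g(3) = mex{0} = 1
g(4) = mex{0} = 1
g(5) = mex{0} = 1
g(6) = mex{0,1} = 2
g(7) = mex{0,1} = 2
g(8) = mex{0,1} = 2
g(9) = mex{0,1,2} = 3
g(10) = mex{1,2} = 0
g(11) = mex{1,2} = 0
So g(11) = 0.
For heap B, compute g(0), g(1), … with moves {2, 3, 7}:
k:     0  1  2  3  4  5  6  7  8  9 10
g(k):  0  0  1  1  2  0  0  1  1  2  0
So g(10) = 0.
For heap C, compute g(0), g(1), … with moves {2, 4, 7}:
k:     0  1  2  3  4  5  6  7  8  9 10 11
g(k):  0  0  1  1  2  2  0  3  1  0  2  1
So g(11) = 1.
By the Sprague-Grundy theorem, the Grundy value of a sum of independent games is the XOR of the component values.
Combined value = 0 XOR 0 XOR 1 = 1.

1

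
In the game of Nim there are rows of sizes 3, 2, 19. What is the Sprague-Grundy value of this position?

Write each in binary and XOR column by column:
  00011  (3)
  00010  (2)
  10011  (19)
  -----
  10010  (18)

18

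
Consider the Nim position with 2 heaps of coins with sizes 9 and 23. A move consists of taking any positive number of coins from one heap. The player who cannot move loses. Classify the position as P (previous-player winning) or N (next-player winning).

Write each in binary and XOR column by column:
  01001  (9)
  10111  (23)
  -----
  11110  (30)
The nim-sum is 30 ≠ 0, so this is an N-position: the player to move can win.

N-position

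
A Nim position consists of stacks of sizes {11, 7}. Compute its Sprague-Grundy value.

12

Compute the nim-sum pairwise:
11 ^ 7 = 12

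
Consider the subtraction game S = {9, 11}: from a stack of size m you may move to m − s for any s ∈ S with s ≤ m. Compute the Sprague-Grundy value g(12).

Build the Grundy sequence with g(k) = mex{g(k−s) : s ∈ {9, 11}, s ≤ k}:
g(0) = mex{} = 0
g(1) = mex{} = 0
g(2) = mex{} = 0
g(3) = mex{} = 0
g(4) = mex{} = 0
g(5) = mex{} = 0
g(6) = mex{} = 0
g(7) = mex{} = 0
g(8) = mex{} = 0
g(9) = mex{0} = 1
g(10) = mex{0} = 1
g(11) = mex{0} = 1
g(12) = mex{0} = 1
So g(12) = 1.

1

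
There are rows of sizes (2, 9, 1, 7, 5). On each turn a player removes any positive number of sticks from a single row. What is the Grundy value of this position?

8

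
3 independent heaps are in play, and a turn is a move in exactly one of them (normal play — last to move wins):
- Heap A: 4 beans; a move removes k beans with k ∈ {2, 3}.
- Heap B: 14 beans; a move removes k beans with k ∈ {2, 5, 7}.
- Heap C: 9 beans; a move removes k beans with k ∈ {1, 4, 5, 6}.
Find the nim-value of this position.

2

Build the Grundy sequence for heap A with g(k) = mex{g(k−s) : s ∈ {2, 3}, s ≤ k}:
k:     0  1  2  3  4
g(k):  0  0  1  1  2
So g(4) = 2.
Grundy values for heap B (subtraction set {2, 5, 7}):
g(0) = mex{} = 0
g(1) = mex{} = 0
g(2) = mex{0} = 1
g(3) = mex{0} = 1
g(4) = mex{1} = 0
g(5) = mex{0,1} = 2
g(6) = mex{0} = 1
g(7) = mex{0,1,2} = 3
g(8) = mex{0,1} = 2
g(9) = mex{0,1,3} = 2
g(10) = mex{1,2} = 0
g(11) = mex{0,1,2} = 3
g(12) = mex{0,2,3} = 1
g(13) = mex{1,2,3} = 0
g(14) = mex{1,2,3} = 0
So g(14) = 0.
Grundy values for heap C (subtraction set {1, 4, 5, 6}):
g(0) = mex{} = 0
g(1) = mex{0} = 1
g(2) = mex{1} = 0
g(3) = mex{0} = 1
g(4) = mex{0,1} = 2
g(5) = mex{0,1,2} = 3
g(6) = mex{0,1,3} = 2
g(7) = mex{0,1,2} = 3
g(8) = mex{0,1,2,3} = 4
g(9) = mex{1,2,3,4} = 0
So g(9) = 0.
By the Sprague-Grundy theorem, the Grundy value of a sum of independent games is the XOR of the component values.
Combined value = 2 XOR 0 XOR 0 = 2.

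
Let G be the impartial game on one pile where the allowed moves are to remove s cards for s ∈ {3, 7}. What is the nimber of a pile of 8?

2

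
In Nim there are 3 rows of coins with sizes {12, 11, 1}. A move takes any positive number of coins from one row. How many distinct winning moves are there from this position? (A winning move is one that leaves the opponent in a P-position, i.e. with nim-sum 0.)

1

Write each in binary and XOR column by column:
  1100  (12)
  1011  (11)
  0001  (1)
  ----
  0110  (6)
The overall nim-sum is X = 6. A row of size p has a winning move iff p XOR X < p (reduce it to p XOR X).
  12: 12 XOR 6 = 10 < 12 — winning move (to 10).
  11: 11 XOR 6 = 13 ≥ 11 — no move.
  1: 1 XOR 6 = 7 ≥ 1 — no move.
That gives 1 winning move.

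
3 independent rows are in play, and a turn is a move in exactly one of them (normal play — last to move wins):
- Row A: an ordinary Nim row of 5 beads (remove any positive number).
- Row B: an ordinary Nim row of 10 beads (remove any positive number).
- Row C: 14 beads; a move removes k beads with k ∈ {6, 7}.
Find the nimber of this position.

15

Row A is a plain Nim row of size 5, so its Grundy value is 5.
Row B is a plain Nim row of size 10, so its Grundy value is 10.
For row C, compute g(0), g(1), … with moves {6, 7}:
g(0) = mex{} = 0
g(1) = mex{} = 0
g(2) = mex{} = 0
g(3) = mex{} = 0
g(4) = mex{} = 0
g(5) = mex{} = 0
g(6) = mex{0} = 1
g(7) = mex{0} = 1
g(8) = mex{0} = 1
g(9) = mex{0} = 1
g(10) = mex{0} = 1
g(11) = mex{0} = 1
g(12) = mex{0,1} = 2
g(13) = mex{1} = 0
g(14) = mex{1} = 0
So g(14) = 0.
By the Sprague-Grundy theorem, the Grundy value of a sum of independent games is the XOR of the component values.
Combined value = 5 XOR 10 XOR 0 = 15.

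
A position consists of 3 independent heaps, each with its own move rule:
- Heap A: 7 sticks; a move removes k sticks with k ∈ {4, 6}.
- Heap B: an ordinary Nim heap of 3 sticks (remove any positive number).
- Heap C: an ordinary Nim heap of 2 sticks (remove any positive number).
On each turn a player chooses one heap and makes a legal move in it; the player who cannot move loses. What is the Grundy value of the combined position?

Grundy values for heap A (subtraction set {4, 6}):
k:     0  1  2  3  4  5  6  7
g(k):  0  0  0  0  1  1  1  1
So g(7) = 1.
Heap B is a plain Nim heap of size 3, so its Grundy value is 3.
Heap C is a plain Nim heap of size 2, so its Grundy value is 2.
By the Sprague-Grundy theorem, the Grundy value of a sum of independent games is the XOR of the component values.
Combined value = 1 XOR 3 XOR 2 = 0.

0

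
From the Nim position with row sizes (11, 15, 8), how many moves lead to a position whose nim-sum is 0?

Compute the nim-sum pairwise:
11 XOR 15 = 4
4 XOR 8 = 12
The overall nim-sum is X = 12. A row of size p has a winning move iff p XOR X < p (reduce it to p XOR X).
  11: 11 XOR 12 = 7 < 11 — winning move (to 7).
  15: 15 XOR 12 = 3 < 15 — winning move (to 3).
  8: 8 XOR 12 = 4 < 8 — winning move (to 4).
That gives 3 winning moves.

3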